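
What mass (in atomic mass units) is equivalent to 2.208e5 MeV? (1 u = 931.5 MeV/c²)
m = E/c² = 237 u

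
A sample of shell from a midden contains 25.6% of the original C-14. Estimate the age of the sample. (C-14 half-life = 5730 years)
Age = t½ × log₂(1/ratio) = 11260 years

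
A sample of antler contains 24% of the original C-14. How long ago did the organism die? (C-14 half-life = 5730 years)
Age = t½ × log₂(1/ratio) = 11800 years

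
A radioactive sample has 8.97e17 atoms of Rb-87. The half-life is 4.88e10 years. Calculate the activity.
A = λN = 1.274e7 decays/year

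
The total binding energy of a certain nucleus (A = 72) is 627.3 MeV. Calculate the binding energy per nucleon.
B.E./A = 627.3/72 = 8.712 MeV/nucleon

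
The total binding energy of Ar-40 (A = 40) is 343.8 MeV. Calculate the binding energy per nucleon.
B.E./A = 343.8/40 = 8.595 MeV/nucleon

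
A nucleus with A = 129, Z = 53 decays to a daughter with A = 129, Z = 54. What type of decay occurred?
ΔA = 0, ΔZ = +1 ⇒ beta-minus decay (β⁻)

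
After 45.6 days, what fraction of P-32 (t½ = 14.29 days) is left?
N/N₀ = (1/2)^(t/t½) = 0.1095 = 10.9%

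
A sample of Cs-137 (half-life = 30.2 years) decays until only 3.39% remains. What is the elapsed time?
t = t½ × log₂(N₀/N) = 147.5 years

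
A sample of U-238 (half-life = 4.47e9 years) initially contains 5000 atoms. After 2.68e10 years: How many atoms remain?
N = N₀(1/2)^(t/t½) = 78.37 atoms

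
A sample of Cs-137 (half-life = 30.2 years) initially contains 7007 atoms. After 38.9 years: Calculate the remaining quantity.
N = N₀(1/2)^(t/t½) = 2869 atoms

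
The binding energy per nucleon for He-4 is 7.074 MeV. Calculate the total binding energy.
B.E. = 7.074 × 4 = 28.3 MeV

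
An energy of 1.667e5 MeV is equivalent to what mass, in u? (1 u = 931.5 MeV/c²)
m = E/c² = 179 u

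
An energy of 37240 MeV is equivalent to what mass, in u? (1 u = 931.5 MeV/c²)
m = E/c² = 39.98 u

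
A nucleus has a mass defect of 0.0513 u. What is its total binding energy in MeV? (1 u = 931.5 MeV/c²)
B.E. = Δm × 931.5 = 47.79 MeV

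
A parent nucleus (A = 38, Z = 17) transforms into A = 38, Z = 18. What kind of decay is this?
ΔA = 0, ΔZ = +1 ⇒ beta-minus decay (β⁻)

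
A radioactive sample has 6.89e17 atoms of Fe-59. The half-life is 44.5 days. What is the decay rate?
A = λN = 1.073e16 decays/day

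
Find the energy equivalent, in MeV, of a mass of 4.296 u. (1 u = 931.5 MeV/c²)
E = mc² = 4002 MeV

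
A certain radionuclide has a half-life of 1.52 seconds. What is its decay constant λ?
λ = ln(2)/t½ = 0.456 second⁻¹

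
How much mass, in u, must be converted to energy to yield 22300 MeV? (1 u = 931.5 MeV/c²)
m = E/c² = 23.94 u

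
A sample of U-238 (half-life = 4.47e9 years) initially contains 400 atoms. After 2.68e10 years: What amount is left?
N = N₀(1/2)^(t/t½) = 6.269 atoms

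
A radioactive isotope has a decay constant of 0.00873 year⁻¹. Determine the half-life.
t½ = ln(2)/λ = 79.4 years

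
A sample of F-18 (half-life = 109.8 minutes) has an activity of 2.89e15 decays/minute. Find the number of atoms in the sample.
N = A/λ = 4.578e17 atoms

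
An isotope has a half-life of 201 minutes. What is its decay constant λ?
λ = ln(2)/t½ = 0.003448 minute⁻¹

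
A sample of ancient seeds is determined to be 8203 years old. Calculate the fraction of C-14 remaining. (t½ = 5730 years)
N/N₀ = (1/2)^(t/t½) = 0.3707 = 37.1%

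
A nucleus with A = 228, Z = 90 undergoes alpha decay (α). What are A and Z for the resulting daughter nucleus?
Daughter: A = 224, Z = 88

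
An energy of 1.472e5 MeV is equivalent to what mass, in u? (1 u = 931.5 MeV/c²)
m = E/c² = 158 u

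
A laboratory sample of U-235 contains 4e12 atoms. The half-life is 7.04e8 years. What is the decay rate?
A = λN = 3938 decays/year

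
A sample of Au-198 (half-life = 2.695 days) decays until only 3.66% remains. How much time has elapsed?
t = t½ × log₂(N₀/N) = 12.86 days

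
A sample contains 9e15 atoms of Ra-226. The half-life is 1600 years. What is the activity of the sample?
A = λN = 3.899e12 decays/year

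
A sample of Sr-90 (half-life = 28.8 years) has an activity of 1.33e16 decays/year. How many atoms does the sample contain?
N = A/λ = 5.526e17 atoms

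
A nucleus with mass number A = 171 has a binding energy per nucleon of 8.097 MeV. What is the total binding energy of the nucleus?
B.E. = 8.097 × 171 = 1385 MeV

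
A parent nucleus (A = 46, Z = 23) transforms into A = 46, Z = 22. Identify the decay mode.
ΔA = 0, ΔZ = -1 ⇒ beta-plus decay (β⁺) or electron capture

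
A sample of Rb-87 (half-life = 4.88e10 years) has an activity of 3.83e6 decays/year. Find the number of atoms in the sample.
N = A/λ = 2.696e17 atoms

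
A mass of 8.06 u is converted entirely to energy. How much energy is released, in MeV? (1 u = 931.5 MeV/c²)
E = mc² = 7508 MeV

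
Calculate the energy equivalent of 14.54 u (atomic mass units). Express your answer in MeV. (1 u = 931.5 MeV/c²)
E = mc² = 13540 MeV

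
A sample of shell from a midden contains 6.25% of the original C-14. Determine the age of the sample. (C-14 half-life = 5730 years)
Age = t½ × log₂(1/ratio) = 22920 years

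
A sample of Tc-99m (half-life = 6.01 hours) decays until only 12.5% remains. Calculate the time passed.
t = t½ × log₂(N₀/N) = 18.03 hours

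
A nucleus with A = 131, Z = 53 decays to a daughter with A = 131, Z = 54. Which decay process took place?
ΔA = 0, ΔZ = +1 ⇒ beta-minus decay (β⁻)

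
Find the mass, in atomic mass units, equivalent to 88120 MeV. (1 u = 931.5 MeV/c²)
m = E/c² = 94.6 u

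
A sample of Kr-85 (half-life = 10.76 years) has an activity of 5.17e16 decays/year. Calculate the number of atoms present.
N = A/λ = 8.026e17 atoms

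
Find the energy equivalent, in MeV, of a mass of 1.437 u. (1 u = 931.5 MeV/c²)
E = mc² = 1339 MeV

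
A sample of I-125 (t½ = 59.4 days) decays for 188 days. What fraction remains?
N/N₀ = (1/2)^(t/t½) = 0.1115 = 11.1%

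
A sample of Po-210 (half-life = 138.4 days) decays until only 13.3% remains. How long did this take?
t = t½ × log₂(N₀/N) = 402.8 days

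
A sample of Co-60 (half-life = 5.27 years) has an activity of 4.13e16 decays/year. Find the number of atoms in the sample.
N = A/λ = 3.14e17 atoms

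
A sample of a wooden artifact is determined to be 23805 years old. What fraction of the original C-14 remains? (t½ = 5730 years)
N/N₀ = (1/2)^(t/t½) = 0.05615 = 5.62%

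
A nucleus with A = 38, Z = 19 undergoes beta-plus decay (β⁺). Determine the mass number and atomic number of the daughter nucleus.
Daughter: A = 38, Z = 18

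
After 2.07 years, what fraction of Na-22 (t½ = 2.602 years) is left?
N/N₀ = (1/2)^(t/t½) = 0.5761 = 57.6%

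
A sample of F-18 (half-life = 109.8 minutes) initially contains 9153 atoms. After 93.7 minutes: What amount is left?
N = N₀(1/2)^(t/t½) = 5066 atoms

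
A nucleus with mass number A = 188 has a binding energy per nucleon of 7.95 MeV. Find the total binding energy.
B.E. = 7.95 × 188 = 1495 MeV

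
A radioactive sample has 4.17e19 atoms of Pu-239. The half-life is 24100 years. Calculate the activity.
A = λN = 1.199e15 decays/year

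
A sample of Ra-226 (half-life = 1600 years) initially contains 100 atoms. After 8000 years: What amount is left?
N = N₀(1/2)^(t/t½) = 3.125 atoms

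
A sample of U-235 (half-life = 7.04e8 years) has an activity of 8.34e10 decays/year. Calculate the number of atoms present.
N = A/λ = 8.471e19 atoms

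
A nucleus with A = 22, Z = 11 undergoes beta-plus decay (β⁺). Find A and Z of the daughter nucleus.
Daughter: A = 22, Z = 10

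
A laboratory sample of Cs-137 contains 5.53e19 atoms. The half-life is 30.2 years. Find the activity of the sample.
A = λN = 1.269e18 decays/year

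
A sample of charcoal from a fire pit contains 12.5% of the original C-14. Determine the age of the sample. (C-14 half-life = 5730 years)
Age = t½ × log₂(1/ratio) = 17190 years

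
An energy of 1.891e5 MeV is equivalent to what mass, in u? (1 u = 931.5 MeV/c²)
m = E/c² = 203 u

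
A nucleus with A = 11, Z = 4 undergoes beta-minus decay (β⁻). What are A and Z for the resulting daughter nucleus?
Daughter: A = 11, Z = 5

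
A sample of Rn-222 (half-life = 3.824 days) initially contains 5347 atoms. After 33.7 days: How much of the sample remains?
N = N₀(1/2)^(t/t½) = 11.89 atoms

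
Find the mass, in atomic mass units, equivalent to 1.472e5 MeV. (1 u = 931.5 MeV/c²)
m = E/c² = 158 u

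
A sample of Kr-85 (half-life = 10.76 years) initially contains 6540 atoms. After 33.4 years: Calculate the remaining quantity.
N = N₀(1/2)^(t/t½) = 760.6 atoms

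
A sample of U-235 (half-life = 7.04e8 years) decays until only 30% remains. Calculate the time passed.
t = t½ × log₂(N₀/N) = 1.223e9 years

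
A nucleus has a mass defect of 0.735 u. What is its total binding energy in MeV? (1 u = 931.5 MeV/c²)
B.E. = Δm × 931.5 = 684.7 MeV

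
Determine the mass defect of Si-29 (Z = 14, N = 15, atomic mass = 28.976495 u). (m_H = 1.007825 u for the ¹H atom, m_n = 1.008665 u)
Δm = Z·m_H + N·m_n − M = 0.263 u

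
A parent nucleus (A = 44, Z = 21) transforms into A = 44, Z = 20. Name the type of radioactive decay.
ΔA = 0, ΔZ = -1 ⇒ beta-plus decay (β⁺) or electron capture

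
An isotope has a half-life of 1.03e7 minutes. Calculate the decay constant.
λ = ln(2)/t½ = 6.73e-8 minute⁻¹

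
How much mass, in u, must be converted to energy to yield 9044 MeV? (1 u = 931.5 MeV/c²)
m = E/c² = 9.709 u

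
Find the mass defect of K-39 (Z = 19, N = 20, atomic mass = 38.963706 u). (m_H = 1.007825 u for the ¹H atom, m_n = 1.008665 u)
Δm = Z·m_H + N·m_n − M = 0.3583 u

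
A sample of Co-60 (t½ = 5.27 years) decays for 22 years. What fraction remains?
N/N₀ = (1/2)^(t/t½) = 0.05538 = 5.54%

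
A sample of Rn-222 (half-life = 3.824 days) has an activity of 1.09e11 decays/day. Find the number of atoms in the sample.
N = A/λ = 6.013e11 atoms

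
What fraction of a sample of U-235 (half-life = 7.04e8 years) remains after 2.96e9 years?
N/N₀ = (1/2)^(t/t½) = 0.05424 = 5.42%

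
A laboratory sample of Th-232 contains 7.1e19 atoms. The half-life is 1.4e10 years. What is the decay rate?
A = λN = 3.515e9 decays/year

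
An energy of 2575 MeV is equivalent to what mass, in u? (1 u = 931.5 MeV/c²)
m = E/c² = 2.764 u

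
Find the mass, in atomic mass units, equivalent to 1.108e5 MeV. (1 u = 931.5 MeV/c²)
m = E/c² = 118.9 u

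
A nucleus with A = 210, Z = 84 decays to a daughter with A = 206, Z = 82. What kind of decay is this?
ΔA = -4, ΔZ = -2 ⇒ alpha decay (α)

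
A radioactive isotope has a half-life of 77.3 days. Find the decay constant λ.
λ = ln(2)/t½ = 0.008967 day⁻¹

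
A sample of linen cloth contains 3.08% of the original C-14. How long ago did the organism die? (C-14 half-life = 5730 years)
Age = t½ × log₂(1/ratio) = 28770 years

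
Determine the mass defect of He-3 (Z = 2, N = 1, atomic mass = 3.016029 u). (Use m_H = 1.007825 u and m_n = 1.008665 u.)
Δm = Z·m_H + N·m_n − M = 0.008286 u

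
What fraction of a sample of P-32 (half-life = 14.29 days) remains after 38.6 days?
N/N₀ = (1/2)^(t/t½) = 0.1538 = 15.4%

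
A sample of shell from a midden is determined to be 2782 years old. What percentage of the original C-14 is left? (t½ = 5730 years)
N/N₀ = (1/2)^(t/t½) = 0.7142 = 71.4%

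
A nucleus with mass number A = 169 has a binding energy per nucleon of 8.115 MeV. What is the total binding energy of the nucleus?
B.E. = 8.115 × 169 = 1371 MeV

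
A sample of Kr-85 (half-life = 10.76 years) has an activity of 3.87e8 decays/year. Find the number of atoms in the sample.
N = A/λ = 6.008e9 atoms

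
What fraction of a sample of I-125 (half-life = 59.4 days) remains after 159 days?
N/N₀ = (1/2)^(t/t½) = 0.1564 = 15.6%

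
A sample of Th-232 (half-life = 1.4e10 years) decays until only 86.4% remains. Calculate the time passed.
t = t½ × log₂(N₀/N) = 2.953e9 years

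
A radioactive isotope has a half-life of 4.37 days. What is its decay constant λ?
λ = ln(2)/t½ = 0.1586 day⁻¹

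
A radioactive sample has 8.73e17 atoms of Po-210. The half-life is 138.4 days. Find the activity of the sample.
A = λN = 4.372e15 decays/day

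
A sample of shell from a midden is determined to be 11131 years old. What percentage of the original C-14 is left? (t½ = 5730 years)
N/N₀ = (1/2)^(t/t½) = 0.2602 = 26%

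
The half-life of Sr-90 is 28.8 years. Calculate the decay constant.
λ = ln(2)/t½ = 0.02407 year⁻¹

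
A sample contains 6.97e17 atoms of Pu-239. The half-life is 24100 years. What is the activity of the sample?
A = λN = 2.005e13 decays/year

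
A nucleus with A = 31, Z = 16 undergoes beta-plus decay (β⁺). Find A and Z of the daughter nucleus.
Daughter: A = 31, Z = 15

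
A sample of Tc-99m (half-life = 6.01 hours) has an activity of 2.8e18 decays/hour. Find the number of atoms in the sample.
N = A/λ = 2.428e19 atoms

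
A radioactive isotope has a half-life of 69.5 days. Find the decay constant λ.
λ = ln(2)/t½ = 0.009973 day⁻¹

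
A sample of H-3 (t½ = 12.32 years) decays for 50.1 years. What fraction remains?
N/N₀ = (1/2)^(t/t½) = 0.05968 = 5.97%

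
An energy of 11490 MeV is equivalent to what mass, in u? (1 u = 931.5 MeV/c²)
m = E/c² = 12.33 u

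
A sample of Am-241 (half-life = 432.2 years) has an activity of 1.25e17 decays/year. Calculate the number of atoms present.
N = A/λ = 7.794e19 atoms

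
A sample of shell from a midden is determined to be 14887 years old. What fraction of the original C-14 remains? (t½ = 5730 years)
N/N₀ = (1/2)^(t/t½) = 0.1652 = 16.5%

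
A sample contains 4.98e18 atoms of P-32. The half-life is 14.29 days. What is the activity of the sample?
A = λN = 2.416e17 decays/day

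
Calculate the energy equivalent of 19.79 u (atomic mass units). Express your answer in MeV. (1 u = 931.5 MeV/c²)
E = mc² = 18430 MeV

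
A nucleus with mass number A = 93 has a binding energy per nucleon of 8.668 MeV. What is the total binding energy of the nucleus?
B.E. = 8.668 × 93 = 806.1 MeV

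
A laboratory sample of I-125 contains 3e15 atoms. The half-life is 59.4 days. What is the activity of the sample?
A = λN = 3.501e13 decays/day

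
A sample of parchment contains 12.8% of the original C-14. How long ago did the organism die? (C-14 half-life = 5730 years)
Age = t½ × log₂(1/ratio) = 16990 years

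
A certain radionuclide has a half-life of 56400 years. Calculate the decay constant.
λ = ln(2)/t½ = 1.229e-5 year⁻¹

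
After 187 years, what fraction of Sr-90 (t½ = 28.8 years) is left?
N/N₀ = (1/2)^(t/t½) = 0.0111 = 1.11%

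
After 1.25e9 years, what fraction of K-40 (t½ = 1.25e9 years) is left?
N/N₀ = (1/2)^(t/t½) = 0.5 = 50%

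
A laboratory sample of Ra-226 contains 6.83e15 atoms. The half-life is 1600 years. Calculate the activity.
A = λN = 2.959e12 decays/year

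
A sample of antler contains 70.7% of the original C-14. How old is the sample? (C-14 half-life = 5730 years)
Age = t½ × log₂(1/ratio) = 2866 years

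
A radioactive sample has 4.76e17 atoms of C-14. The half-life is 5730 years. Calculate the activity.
A = λN = 5.758e13 decays/year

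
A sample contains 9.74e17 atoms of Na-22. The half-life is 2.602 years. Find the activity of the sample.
A = λN = 2.595e17 decays/year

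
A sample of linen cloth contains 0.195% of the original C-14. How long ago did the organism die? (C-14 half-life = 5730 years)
Age = t½ × log₂(1/ratio) = 51580 years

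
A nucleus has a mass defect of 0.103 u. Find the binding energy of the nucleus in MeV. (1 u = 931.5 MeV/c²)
B.E. = Δm × 931.5 = 95.94 MeV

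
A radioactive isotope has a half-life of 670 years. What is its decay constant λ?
λ = ln(2)/t½ = 0.001035 year⁻¹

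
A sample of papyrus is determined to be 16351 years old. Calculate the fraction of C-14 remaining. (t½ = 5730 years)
N/N₀ = (1/2)^(t/t½) = 0.1384 = 13.8%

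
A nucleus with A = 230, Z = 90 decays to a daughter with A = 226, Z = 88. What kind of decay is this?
ΔA = -4, ΔZ = -2 ⇒ alpha decay (α)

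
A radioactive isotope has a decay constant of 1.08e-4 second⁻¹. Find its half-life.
t½ = ln(2)/λ = 6418 seconds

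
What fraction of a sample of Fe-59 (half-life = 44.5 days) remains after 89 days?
N/N₀ = (1/2)^(t/t½) = 0.25 = 25%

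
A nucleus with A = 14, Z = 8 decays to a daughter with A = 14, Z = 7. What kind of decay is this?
ΔA = 0, ΔZ = -1 ⇒ beta-plus decay (β⁺) or electron capture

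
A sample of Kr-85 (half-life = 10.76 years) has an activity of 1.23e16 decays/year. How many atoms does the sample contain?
N = A/λ = 1.909e17 atoms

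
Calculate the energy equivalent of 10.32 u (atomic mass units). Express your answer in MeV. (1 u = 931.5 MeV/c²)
E = mc² = 9613 MeV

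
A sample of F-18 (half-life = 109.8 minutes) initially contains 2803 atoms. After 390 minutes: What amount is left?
N = N₀(1/2)^(t/t½) = 239 atoms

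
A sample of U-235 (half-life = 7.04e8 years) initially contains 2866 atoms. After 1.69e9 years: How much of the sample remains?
N = N₀(1/2)^(t/t½) = 542.8 atoms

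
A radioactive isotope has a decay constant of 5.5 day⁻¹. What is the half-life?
t½ = ln(2)/λ = 0.126 days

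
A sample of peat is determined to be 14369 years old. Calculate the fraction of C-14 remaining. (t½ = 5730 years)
N/N₀ = (1/2)^(t/t½) = 0.1758 = 17.6%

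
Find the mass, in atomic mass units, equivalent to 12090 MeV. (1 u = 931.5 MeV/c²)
m = E/c² = 12.98 u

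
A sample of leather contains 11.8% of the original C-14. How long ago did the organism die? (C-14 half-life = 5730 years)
Age = t½ × log₂(1/ratio) = 17670 years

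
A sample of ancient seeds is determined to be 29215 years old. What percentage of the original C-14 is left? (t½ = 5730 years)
N/N₀ = (1/2)^(t/t½) = 0.02919 = 2.92%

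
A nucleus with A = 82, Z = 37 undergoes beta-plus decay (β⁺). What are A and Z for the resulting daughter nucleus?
Daughter: A = 82, Z = 36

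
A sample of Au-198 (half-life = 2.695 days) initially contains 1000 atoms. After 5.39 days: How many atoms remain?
N = N₀(1/2)^(t/t½) = 250 atoms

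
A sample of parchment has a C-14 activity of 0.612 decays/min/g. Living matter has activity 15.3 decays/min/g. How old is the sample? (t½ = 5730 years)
Age = t½ × log₂(A₀/A) = 26610 years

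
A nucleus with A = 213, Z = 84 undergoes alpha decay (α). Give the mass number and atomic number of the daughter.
Daughter: A = 209, Z = 82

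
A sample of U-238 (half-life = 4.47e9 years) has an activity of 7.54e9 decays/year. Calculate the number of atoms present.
N = A/λ = 4.862e19 atoms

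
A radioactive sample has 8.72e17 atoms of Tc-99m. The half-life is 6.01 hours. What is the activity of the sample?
A = λN = 1.006e17 decays/hour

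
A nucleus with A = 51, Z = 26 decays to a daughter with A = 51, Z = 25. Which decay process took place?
ΔA = 0, ΔZ = -1 ⇒ beta-plus decay (β⁺) or electron capture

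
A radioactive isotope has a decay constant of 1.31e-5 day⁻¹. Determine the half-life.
t½ = ln(2)/λ = 52910 days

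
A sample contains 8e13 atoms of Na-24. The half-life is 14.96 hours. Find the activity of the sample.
A = λN = 3.707e12 decays/hour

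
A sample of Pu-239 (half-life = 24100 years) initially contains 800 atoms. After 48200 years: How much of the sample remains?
N = N₀(1/2)^(t/t½) = 200 atoms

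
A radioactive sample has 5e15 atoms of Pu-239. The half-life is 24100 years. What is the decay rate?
A = λN = 1.438e11 decays/year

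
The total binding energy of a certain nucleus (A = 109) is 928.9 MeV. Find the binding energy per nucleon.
B.E./A = 928.9/109 = 8.522 MeV/nucleon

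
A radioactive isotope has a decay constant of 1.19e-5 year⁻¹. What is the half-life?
t½ = ln(2)/λ = 58250 years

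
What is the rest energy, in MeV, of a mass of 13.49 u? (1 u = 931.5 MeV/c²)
E = mc² = 12570 MeV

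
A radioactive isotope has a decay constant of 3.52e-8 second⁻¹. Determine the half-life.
t½ = ln(2)/λ = 1.969e7 seconds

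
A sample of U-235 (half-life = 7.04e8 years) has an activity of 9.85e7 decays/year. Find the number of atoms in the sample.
N = A/λ = 1e17 atoms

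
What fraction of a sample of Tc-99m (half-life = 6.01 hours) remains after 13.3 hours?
N/N₀ = (1/2)^(t/t½) = 0.2157 = 21.6%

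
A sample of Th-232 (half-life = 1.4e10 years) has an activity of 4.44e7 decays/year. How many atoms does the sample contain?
N = A/λ = 8.968e17 atoms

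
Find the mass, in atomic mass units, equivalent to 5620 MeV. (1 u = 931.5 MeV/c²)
m = E/c² = 6.033 u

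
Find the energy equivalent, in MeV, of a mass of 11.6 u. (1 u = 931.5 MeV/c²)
E = mc² = 10810 MeV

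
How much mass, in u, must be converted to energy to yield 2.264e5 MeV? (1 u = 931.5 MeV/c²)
m = E/c² = 243 u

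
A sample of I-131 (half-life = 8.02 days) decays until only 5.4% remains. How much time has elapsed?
t = t½ × log₂(N₀/N) = 33.77 days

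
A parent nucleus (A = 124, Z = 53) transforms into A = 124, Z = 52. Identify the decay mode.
ΔA = 0, ΔZ = -1 ⇒ beta-plus decay (β⁺) or electron capture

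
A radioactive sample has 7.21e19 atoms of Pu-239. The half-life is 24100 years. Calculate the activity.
A = λN = 2.074e15 decays/year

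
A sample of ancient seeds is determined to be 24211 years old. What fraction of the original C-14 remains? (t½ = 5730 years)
N/N₀ = (1/2)^(t/t½) = 0.05346 = 5.35%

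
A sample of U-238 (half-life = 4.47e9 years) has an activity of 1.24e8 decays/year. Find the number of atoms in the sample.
N = A/λ = 7.997e17 atoms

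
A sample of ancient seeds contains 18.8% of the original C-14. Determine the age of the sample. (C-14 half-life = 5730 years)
Age = t½ × log₂(1/ratio) = 13820 years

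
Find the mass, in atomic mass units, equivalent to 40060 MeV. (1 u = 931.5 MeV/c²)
m = E/c² = 43.01 u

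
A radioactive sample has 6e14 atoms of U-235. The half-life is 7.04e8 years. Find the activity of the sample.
A = λN = 5.908e5 decays/year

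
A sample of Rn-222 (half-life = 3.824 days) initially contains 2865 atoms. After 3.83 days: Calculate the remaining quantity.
N = N₀(1/2)^(t/t½) = 1431 atoms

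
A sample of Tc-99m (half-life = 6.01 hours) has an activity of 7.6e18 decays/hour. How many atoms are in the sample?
N = A/λ = 6.59e19 atoms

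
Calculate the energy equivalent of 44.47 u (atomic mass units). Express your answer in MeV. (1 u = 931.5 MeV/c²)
E = mc² = 41420 MeV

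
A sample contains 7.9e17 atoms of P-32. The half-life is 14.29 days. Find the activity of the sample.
A = λN = 3.832e16 decays/day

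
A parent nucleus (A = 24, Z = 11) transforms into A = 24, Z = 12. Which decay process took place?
ΔA = 0, ΔZ = +1 ⇒ beta-minus decay (β⁻)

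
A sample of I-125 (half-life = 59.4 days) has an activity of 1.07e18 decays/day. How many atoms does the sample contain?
N = A/λ = 9.169e19 atoms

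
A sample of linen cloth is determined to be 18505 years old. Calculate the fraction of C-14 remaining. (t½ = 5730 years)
N/N₀ = (1/2)^(t/t½) = 0.1066 = 10.7%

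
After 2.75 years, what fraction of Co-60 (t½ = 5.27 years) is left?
N/N₀ = (1/2)^(t/t½) = 0.6965 = 69.6%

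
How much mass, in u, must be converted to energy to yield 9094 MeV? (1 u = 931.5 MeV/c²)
m = E/c² = 9.763 u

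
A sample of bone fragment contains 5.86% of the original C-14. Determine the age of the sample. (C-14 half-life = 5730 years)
Age = t½ × log₂(1/ratio) = 23450 years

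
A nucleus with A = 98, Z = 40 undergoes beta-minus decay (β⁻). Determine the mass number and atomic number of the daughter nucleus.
Daughter: A = 98, Z = 41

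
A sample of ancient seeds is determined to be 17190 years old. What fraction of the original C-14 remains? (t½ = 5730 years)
N/N₀ = (1/2)^(t/t½) = 0.125 = 12.5%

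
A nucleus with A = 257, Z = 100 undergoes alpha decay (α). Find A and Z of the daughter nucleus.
Daughter: A = 253, Z = 98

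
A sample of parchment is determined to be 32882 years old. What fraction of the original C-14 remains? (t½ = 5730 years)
N/N₀ = (1/2)^(t/t½) = 0.01873 = 1.87%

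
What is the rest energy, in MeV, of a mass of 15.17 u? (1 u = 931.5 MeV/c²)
E = mc² = 14130 MeV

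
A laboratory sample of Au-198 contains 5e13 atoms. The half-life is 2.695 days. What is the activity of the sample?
A = λN = 1.286e13 decays/day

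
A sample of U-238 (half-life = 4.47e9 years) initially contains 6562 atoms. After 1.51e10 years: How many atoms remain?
N = N₀(1/2)^(t/t½) = 631.2 atoms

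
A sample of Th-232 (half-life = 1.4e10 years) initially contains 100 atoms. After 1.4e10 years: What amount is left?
N = N₀(1/2)^(t/t½) = 50 atoms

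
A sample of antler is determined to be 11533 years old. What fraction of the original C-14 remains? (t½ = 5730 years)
N/N₀ = (1/2)^(t/t½) = 0.2478 = 24.8%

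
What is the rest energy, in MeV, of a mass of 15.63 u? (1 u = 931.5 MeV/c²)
E = mc² = 14560 MeV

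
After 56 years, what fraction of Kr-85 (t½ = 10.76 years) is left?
N/N₀ = (1/2)^(t/t½) = 0.02712 = 2.71%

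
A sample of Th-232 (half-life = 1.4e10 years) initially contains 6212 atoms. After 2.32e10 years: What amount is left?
N = N₀(1/2)^(t/t½) = 1970 atoms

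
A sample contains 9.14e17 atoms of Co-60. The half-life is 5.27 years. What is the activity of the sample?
A = λN = 1.202e17 decays/year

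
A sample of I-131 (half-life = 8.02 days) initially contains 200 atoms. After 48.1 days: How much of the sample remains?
N = N₀(1/2)^(t/t½) = 3.13 atoms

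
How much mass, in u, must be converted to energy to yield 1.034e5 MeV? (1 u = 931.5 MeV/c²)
m = E/c² = 111 u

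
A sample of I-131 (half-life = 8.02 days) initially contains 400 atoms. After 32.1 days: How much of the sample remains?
N = N₀(1/2)^(t/t½) = 24.96 atoms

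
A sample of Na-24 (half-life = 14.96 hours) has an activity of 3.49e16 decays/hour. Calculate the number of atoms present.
N = A/λ = 7.532e17 atoms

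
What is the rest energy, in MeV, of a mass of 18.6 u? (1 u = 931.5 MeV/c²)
E = mc² = 17330 MeV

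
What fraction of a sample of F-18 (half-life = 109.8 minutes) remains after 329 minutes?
N/N₀ = (1/2)^(t/t½) = 0.1253 = 12.5%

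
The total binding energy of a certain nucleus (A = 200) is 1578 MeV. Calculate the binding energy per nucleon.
B.E./A = 1578/200 = 7.89 MeV/nucleon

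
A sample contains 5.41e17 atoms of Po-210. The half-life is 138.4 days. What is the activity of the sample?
A = λN = 2.709e15 decays/day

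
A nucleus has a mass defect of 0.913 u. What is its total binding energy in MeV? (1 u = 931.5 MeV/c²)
B.E. = Δm × 931.5 = 850.5 MeV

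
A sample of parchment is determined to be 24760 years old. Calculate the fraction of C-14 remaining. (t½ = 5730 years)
N/N₀ = (1/2)^(t/t½) = 0.05003 = 5%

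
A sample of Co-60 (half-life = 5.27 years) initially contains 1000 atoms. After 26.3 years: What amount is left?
N = N₀(1/2)^(t/t½) = 31.46 atoms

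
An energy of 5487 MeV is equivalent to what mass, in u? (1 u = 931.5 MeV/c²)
m = E/c² = 5.89 u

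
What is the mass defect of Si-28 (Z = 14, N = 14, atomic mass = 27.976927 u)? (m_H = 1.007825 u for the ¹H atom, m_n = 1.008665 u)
Δm = Z·m_H + N·m_n − M = 0.2539 u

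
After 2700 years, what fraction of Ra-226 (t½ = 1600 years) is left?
N/N₀ = (1/2)^(t/t½) = 0.3105 = 31%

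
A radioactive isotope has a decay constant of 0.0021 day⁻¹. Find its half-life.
t½ = ln(2)/λ = 330.1 days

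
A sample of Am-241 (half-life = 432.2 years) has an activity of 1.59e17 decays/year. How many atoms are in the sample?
N = A/λ = 9.914e19 atoms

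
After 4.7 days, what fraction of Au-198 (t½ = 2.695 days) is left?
N/N₀ = (1/2)^(t/t½) = 0.2985 = 29.9%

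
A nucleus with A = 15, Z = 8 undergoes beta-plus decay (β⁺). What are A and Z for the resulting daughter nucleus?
Daughter: A = 15, Z = 7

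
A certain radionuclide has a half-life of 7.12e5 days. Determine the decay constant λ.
λ = ln(2)/t½ = 9.735e-7 day⁻¹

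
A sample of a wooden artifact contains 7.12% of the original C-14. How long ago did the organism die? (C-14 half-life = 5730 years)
Age = t½ × log₂(1/ratio) = 21840 years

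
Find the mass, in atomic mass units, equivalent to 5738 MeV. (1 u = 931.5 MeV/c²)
m = E/c² = 6.16 u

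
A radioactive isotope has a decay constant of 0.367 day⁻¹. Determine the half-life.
t½ = ln(2)/λ = 1.889 days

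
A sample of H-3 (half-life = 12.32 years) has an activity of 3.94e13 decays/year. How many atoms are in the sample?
N = A/λ = 7.003e14 atoms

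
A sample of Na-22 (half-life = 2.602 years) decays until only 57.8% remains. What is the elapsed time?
t = t½ × log₂(N₀/N) = 2.058 years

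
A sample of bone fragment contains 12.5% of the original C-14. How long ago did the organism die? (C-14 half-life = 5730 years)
Age = t½ × log₂(1/ratio) = 17190 years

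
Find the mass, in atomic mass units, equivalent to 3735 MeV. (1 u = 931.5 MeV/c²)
m = E/c² = 4.01 u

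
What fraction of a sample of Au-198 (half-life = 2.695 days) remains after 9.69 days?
N/N₀ = (1/2)^(t/t½) = 0.08272 = 8.27%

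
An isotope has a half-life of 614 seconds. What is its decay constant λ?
λ = ln(2)/t½ = 0.001129 second⁻¹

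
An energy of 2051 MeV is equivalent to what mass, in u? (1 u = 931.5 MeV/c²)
m = E/c² = 2.202 u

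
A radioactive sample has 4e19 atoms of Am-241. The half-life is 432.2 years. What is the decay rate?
A = λN = 6.415e16 decays/year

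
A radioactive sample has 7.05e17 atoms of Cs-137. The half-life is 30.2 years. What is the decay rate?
A = λN = 1.618e16 decays/year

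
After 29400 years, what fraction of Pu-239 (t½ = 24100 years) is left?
N/N₀ = (1/2)^(t/t½) = 0.4293 = 42.9%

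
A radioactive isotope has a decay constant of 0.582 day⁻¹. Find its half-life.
t½ = ln(2)/λ = 1.191 days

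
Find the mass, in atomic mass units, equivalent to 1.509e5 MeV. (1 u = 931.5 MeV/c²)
m = E/c² = 162 u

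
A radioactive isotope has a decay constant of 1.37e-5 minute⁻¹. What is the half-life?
t½ = ln(2)/λ = 50590 minutes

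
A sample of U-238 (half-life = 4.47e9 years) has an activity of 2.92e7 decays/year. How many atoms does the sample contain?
N = A/λ = 1.883e17 atoms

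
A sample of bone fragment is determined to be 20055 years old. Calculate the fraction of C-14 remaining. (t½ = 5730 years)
N/N₀ = (1/2)^(t/t½) = 0.08839 = 8.84%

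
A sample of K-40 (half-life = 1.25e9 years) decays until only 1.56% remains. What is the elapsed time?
t = t½ × log₂(N₀/N) = 7.503e9 years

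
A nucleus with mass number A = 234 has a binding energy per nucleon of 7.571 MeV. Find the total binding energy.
B.E. = 7.571 × 234 = 1772 MeV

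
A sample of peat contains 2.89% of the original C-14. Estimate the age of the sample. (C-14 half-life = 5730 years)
Age = t½ × log₂(1/ratio) = 29300 years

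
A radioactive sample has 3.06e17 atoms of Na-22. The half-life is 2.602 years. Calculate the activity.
A = λN = 8.152e16 decays/year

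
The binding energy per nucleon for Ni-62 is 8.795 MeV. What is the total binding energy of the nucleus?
B.E. = 8.795 × 62 = 545.3 MeV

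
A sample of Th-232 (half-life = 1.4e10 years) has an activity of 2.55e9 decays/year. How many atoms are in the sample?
N = A/λ = 5.15e19 atoms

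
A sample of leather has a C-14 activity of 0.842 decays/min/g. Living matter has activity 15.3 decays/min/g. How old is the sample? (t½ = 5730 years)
Age = t½ × log₂(A₀/A) = 23970 years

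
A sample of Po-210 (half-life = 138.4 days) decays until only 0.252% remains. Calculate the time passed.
t = t½ × log₂(N₀/N) = 1195 days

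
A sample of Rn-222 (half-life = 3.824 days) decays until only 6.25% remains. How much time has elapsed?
t = t½ × log₂(N₀/N) = 15.3 days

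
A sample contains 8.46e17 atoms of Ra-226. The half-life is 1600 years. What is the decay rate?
A = λN = 3.665e14 decays/year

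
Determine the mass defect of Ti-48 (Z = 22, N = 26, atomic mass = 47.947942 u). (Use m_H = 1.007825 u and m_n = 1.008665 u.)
Δm = Z·m_H + N·m_n − M = 0.4495 u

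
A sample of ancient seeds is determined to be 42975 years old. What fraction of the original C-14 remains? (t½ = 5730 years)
N/N₀ = (1/2)^(t/t½) = 0.005524 = 0.552%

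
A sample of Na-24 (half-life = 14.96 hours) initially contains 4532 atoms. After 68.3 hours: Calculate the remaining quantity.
N = N₀(1/2)^(t/t½) = 191.4 atoms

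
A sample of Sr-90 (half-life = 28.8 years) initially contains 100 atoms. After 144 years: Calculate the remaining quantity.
N = N₀(1/2)^(t/t½) = 3.125 atoms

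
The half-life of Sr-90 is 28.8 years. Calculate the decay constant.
λ = ln(2)/t½ = 0.02407 year⁻¹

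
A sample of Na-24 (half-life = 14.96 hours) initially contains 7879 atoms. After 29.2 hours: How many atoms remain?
N = N₀(1/2)^(t/t½) = 2037 atoms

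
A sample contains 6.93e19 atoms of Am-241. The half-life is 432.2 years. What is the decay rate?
A = λN = 1.111e17 decays/year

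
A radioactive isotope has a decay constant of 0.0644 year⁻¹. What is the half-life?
t½ = ln(2)/λ = 10.76 years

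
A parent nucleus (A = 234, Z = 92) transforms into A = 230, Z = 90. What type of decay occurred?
ΔA = -4, ΔZ = -2 ⇒ alpha decay (α)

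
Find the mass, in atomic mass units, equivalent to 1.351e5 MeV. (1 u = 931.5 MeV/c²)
m = E/c² = 145 u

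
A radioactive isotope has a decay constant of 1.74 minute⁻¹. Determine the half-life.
t½ = ln(2)/λ = 0.3984 minutes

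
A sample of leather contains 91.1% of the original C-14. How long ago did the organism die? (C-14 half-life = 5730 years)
Age = t½ × log₂(1/ratio) = 770.6 years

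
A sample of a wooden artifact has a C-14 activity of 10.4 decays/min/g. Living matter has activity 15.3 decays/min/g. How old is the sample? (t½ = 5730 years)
Age = t½ × log₂(A₀/A) = 3191 years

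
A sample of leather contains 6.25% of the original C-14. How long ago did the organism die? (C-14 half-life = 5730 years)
Age = t½ × log₂(1/ratio) = 22920 years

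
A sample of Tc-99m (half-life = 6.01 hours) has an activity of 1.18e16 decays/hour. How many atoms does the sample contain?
N = A/λ = 1.023e17 atoms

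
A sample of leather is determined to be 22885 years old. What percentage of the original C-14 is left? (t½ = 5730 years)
N/N₀ = (1/2)^(t/t½) = 0.06277 = 6.28%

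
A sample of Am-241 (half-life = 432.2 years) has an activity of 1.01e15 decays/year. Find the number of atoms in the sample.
N = A/λ = 6.298e17 atoms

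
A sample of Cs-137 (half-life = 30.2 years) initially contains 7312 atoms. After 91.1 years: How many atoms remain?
N = N₀(1/2)^(t/t½) = 903.6 atoms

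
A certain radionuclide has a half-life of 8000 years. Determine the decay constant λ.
λ = ln(2)/t½ = 8.664e-5 year⁻¹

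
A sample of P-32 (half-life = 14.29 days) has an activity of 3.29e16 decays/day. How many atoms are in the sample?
N = A/λ = 6.783e17 atoms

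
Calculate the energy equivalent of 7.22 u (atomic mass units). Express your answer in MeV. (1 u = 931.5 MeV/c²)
E = mc² = 6725 MeV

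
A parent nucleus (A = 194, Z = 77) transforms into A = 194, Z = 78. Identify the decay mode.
ΔA = 0, ΔZ = +1 ⇒ beta-minus decay (β⁻)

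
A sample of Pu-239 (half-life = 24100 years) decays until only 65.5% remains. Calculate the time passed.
t = t½ × log₂(N₀/N) = 14710 years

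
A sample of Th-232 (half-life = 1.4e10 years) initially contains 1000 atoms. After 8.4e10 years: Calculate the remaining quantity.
N = N₀(1/2)^(t/t½) = 15.62 atoms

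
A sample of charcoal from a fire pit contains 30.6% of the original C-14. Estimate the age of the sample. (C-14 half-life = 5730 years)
Age = t½ × log₂(1/ratio) = 9789 years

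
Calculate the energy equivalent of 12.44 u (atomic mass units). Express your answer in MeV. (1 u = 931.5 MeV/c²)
E = mc² = 11590 MeV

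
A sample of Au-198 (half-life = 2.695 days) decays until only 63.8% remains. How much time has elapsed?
t = t½ × log₂(N₀/N) = 1.747 days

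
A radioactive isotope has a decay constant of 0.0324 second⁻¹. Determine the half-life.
t½ = ln(2)/λ = 21.39 seconds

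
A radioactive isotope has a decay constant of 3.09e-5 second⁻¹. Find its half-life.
t½ = ln(2)/λ = 22430 seconds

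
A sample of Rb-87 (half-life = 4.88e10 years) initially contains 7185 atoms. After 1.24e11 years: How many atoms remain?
N = N₀(1/2)^(t/t½) = 1235 atoms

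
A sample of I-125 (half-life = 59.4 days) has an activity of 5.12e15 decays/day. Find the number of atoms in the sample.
N = A/λ = 4.388e17 atoms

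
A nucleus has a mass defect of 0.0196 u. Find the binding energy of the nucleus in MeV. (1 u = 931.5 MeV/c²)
B.E. = Δm × 931.5 = 18.26 MeV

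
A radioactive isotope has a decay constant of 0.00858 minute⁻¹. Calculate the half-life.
t½ = ln(2)/λ = 80.79 minutes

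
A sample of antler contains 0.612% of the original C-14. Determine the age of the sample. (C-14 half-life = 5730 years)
Age = t½ × log₂(1/ratio) = 42130 years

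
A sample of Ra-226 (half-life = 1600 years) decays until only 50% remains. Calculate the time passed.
t = t½ × log₂(N₀/N) = 1600 years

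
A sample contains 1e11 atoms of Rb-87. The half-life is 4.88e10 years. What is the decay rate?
A = λN = 1.42 decays/year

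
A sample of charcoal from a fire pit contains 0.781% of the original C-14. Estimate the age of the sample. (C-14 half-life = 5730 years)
Age = t½ × log₂(1/ratio) = 40110 years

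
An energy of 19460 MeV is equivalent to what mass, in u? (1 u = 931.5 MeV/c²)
m = E/c² = 20.89 u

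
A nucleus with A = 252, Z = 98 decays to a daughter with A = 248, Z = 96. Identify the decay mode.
ΔA = -4, ΔZ = -2 ⇒ alpha decay (α)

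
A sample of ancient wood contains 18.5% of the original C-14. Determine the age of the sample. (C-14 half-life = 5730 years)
Age = t½ × log₂(1/ratio) = 13950 years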